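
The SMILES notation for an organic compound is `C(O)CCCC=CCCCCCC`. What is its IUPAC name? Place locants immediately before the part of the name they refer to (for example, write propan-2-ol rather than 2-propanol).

dodec-5-en-1-ol

The longest chain bearing the –OH group and the multiple bond is 12 carbons long (dodecane).
The principal characteristic group is an alcohol (–OH), named with the suffix -ol.
There is one C=C double bond, indicated by the ending -ene.
Number the chain so that numbering from this end puts the hydroxyl group at C-1 rather than C-12.
That gives the hydroxyl at C-1; the double bond between C-5 and C-6.
Assembling the pieces gives dodec-5-en-1-ol.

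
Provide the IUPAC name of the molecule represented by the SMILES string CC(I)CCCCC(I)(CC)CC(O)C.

The longest chain bearing the –OH group is 10 carbons long (decane).
An alcohol (–OH) is the principal characteristic group, giving the suffix -ol.
Number the chain so that numbering from this end puts the hydroxyl group at C-2 rather than C-9.
That gives the hydroxyl at C-2; an ethyl group at C-4; iodo groups at C-4 and C-9.
The substituents are ordered alphabetically, ignoring any di-/tri- multipliers.
Assembling the pieces gives 4-ethyl-4,9-diiododecan-2-ol.

4-ethyl-4,9-diiododecan-2-ol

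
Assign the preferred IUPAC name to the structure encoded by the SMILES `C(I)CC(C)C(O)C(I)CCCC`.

The longest carbon chain that includes the –OH group has 9 carbons, so the parent hydride is nonane.
The highest-priority functional group is an alcohol (–OH), so the name ends in -ol.
The numbering direction is chosen so that numbering from this end puts the hydroxyl group at C-4 rather than C-6.
With this numbering: the hydroxyl at C-4; iodo groups at C-1 and C-5; a methyl group at C-3.
The substituents are ordered alphabetically, ignoring any di-/tri- multipliers.
The name is 1,5-diiodo-3-methylnonan-4-ol.

1,5-diiodo-3-methylnonan-4-ol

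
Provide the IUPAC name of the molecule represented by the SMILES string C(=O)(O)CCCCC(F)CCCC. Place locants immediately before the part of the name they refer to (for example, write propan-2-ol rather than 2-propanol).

The longest chain bearing the –COOH group is 10 carbons long (decane).
The principal characteristic group is a carboxylic acid (terminal –COOH), named with the suffix -oic acid.
Number the chain so that the carboxylic acid carbon is C-1 by definition.
That gives a fluoro group at C-6.
Assembling the pieces gives 6-fluorodecanoic acid.

6-fluorodecanoic acid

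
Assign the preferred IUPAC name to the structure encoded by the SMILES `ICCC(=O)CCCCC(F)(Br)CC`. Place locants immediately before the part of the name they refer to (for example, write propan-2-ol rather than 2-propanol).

The longest chain bearing the carbonyl is 10 carbons long (decane).
The principal characteristic group is a ketone (C=O on an internal carbon), named with the suffix -one.
Choose the numbering such that numbering from this end puts the carbonyl group at C-3 rather than C-8.
That gives the carbonyl at C-3; a bromo group at C-8; a fluoro group at C-8; an iodo group at C-1.
Prefixes are listed alphabetically: bromo, fluoro, iodo.
The name is 8-bromo-8-fluoro-1-iododecan-3-one.

8-bromo-8-fluoro-1-iododecan-3-one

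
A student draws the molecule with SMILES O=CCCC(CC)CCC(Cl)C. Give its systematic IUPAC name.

7-chloro-4-ethyloctanal

Counting along the main chain through the –CHO group gives 8 carbons: the parent is octane.
The highest-priority functional group is an aldehyde (terminal –CHO), so the name ends in -al.
Number the chain so that the aldehyde carbon is C-1 by definition.
With this numbering: a chloro group at C-7; an ethyl group at C-4.
Substituent prefixes are cited in alphabetical order (multiplying prefixes like di-/tri- are ignored for ordering).
Assembling the pieces gives 7-chloro-4-ethyloctanal.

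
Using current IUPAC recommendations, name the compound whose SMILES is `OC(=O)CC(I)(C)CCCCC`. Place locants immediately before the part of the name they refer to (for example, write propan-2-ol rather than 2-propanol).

3-iodo-3-methyloctanoic acid

The longest carbon chain that includes the –COOH group has 8 carbons, so the parent hydride is octane.
The principal characteristic group is a carboxylic acid (terminal –COOH), named with the suffix -oic acid.
Choose the numbering such that the carboxylic acid carbon is C-1 by definition.
With this numbering: an iodo group at C-3; a methyl group at C-3.
Prefixes are listed alphabetically: iodo, methyl.
Assembling the pieces gives 3-iodo-3-methyloctanoic acid.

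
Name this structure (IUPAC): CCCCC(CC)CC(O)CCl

1-chloro-4-ethyloctan-2-ol

Counting along the main chain through the –OH group gives 8 carbons: the parent is octane.
The highest-priority functional group is an alcohol (–OH), so the name ends in -ol.
Choose the numbering such that numbering from this end puts the hydroxyl group at C-2 rather than C-7.
This places the hydroxyl at C-2; a chloro group at C-1; an ethyl group at C-4.
Prefixes are listed alphabetically: chloro, ethyl.
Putting it together: 1-chloro-4-ethyloctan-2-ol.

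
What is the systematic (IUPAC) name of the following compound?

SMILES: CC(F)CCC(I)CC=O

6-fluoro-3-iodoheptanal

The longest chain bearing the –CHO group is 7 carbons long (heptane).
The highest-priority functional group is an aldehyde (terminal –CHO), so the name ends in -al.
Choose the numbering such that the aldehyde carbon is C-1 by definition.
That gives a fluoro group at C-6; an iodo group at C-3.
Substituent prefixes are cited in alphabetical order (multiplying prefixes like di-/tri- are ignored for ordering).
Assembling the pieces gives 6-fluoro-3-iodoheptanal.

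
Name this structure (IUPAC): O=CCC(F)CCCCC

The longest chain bearing the –CHO group is 8 carbons long (octane).
An aldehyde (terminal –CHO) is the principal characteristic group, giving the suffix -al.
Number the chain so that the aldehyde carbon is C-1 by definition.
With this numbering: a fluoro group at C-3.
The name is 3-fluorooctanal.

3-fluorooctanal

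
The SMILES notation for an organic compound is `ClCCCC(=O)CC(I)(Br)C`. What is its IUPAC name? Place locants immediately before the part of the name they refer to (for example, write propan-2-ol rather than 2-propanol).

6-bromo-1-chloro-6-iodoheptan-4-one

The longest chain bearing the carbonyl is 7 carbons long (heptane).
A ketone (C=O on an internal carbon) is the principal characteristic group, giving the suffix -one.
Number the chain so that the substituent locant set {1,6,6} is lower than {2,2,7} at the first point of difference.
That gives the carbonyl at C-4; a bromo group at C-6; a chloro group at C-1; an iodo group at C-6.
Prefixes are listed alphabetically: bromo, chloro, iodo.
Assembling the pieces gives 6-bromo-1-chloro-6-iodoheptan-4-one.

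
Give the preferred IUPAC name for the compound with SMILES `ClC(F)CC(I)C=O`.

Counting along the main chain through the –CHO group gives 4 carbons: the parent is butane.
An aldehyde (terminal –CHO) is the principal characteristic group, giving the suffix -al.
The numbering direction is chosen so that the aldehyde carbon is C-1 by definition.
That gives a chloro group at C-4; a fluoro group at C-4; an iodo group at C-2.
Prefixes are listed alphabetically: chloro, fluoro, iodo.
Assembling the pieces gives 4-chloro-4-fluoro-2-iodobutanal.

4-chloro-4-fluoro-2-iodobutanal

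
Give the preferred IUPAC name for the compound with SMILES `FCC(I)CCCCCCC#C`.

The longest carbon chain that includes the multiple bond has 10 carbons, so the parent hydride is decane.
The chain contains a C≡C triple bond, so the unsaturation ending is -yne.
The numbering direction is chosen so that numbering from this end puts the triple bond at C-1 rather than C-9.
With this numbering: the triple bond between C-1 and C-2; a fluoro group at C-10; an iodo group at C-9.
The substituents are ordered alphabetically, ignoring any di-/tri- multipliers.
Assembling the pieces gives 10-fluoro-9-iododec-1-yne.

10-fluoro-9-iododec-1-yne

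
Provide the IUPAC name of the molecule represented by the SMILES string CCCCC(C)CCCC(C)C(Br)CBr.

1,2-dibromo-3,7-dimethylundecane

The longest carbon chain is 11 atoms: the parent is undecane.
The numbering direction is chosen so that the substituent locant set {1,2,3,7} is lower than {5,9,10,11} at the first point of difference.
This places bromo groups at C-1 and C-2; methyl groups at C-3 and C-7.
The substituents are ordered alphabetically, ignoring any di-/tri- multipliers.
Assembling the pieces gives 1,2-dibromo-3,7-dimethylundecane.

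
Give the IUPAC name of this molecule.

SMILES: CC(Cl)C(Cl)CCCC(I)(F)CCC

The parent chain contains 10 carbons (decane).
The numbering direction is chosen so that the substituent locant set {2,3,7,7} is lower than {4,4,8,9} at the first point of difference.
With this numbering: chloro groups at C-2 and C-3; a fluoro group at C-7; an iodo group at C-7.
Prefixes are listed alphabetically: chloro, fluoro, iodo.
Assembling the pieces gives 2,3-dichloro-7-fluoro-7-iododecane.

2,3-dichloro-7-fluoro-7-iododecane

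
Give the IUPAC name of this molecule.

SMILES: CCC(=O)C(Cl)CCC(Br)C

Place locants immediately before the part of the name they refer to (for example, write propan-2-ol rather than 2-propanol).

The longest chain bearing the carbonyl is 8 carbons long (octane).
The highest-priority functional group is a ketone (C=O on an internal carbon), so the name ends in -one.
The numbering direction is chosen so that numbering from this end puts the carbonyl group at C-3 rather than C-6.
That gives the carbonyl at C-3; a bromo group at C-7; a chloro group at C-4.
The substituents are ordered alphabetically, ignoring any di-/tri- multipliers.
Assembling the pieces gives 7-bromo-4-chlorooctan-3-one.

7-bromo-4-chlorooctan-3-one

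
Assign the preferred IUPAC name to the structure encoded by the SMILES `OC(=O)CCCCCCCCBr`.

The longest chain bearing the –COOH group is 9 carbons long (nonane).
A carboxylic acid (terminal –COOH) is the principal characteristic group, giving the suffix -oic acid.
Number the chain so that the carboxylic acid carbon is C-1 by definition.
With this numbering: a bromo group at C-9.
The name is 9-bromononanoic acid.

9-bromononanoic acid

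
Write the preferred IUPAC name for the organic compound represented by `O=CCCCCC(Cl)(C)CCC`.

The longest carbon chain that includes the –CHO group has 9 carbons, so the parent hydride is nonane.
The highest-priority functional group is an aldehyde (terminal –CHO), so the name ends in -al.
Number the chain so that the aldehyde carbon is C-1 by definition.
That gives a chloro group at C-6; a methyl group at C-6.
Prefixes are listed alphabetically: chloro, methyl.
Putting it together: 6-chloro-6-methylnonanal.

6-chloro-6-methylnonanal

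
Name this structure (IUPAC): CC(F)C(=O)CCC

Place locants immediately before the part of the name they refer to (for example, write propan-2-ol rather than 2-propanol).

2-fluorohexan-3-one

The longest chain bearing the carbonyl is 6 carbons long (hexane).
A ketone (C=O on an internal carbon) is the principal characteristic group, giving the suffix -one.
The numbering direction is chosen so that numbering from this end puts the carbonyl group at C-3 rather than C-4.
That gives the carbonyl at C-3; a fluoro group at C-2.
Putting it together: 2-fluorohexan-3-one.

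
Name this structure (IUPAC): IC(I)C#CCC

1,1-diiodopent-2-yne

The longest chain bearing the multiple bond is 5 carbons long (pentane).
There is one C≡C triple bond, indicated by the ending -yne.
Choose the numbering such that numbering from this end puts the triple bond at C-2 rather than C-3.
With this numbering: the triple bond between C-2 and C-3; two iodo groups at C-1.
Putting it together: 1,1-diiodopent-2-yne.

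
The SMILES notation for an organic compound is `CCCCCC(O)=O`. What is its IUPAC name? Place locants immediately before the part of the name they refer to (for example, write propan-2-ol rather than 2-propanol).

The longest carbon chain that includes the –COOH group has 6 carbons, so the parent hydride is hexane.
The principal characteristic group is a carboxylic acid (terminal –COOH), named with the suffix -oic acid.
The numbering direction is chosen so that the carboxylic acid carbon is C-1 by definition.
The name is hexanoic acid.

hexanoic acid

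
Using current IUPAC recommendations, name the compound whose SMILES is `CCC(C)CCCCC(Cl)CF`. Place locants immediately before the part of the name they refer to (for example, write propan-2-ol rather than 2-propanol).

2-chloro-1-fluoro-7-methylnonane

The longest continuous carbon chain has 9 atoms, so the parent hydride is nonane.
Number the chain so that the substituent locant set {1,2,7} is lower than {3,8,9} at the first point of difference.
With this numbering: a chloro group at C-2; a fluoro group at C-1; a methyl group at C-7.
Prefixes are listed alphabetically: chloro, fluoro, methyl.
The name is 2-chloro-1-fluoro-7-methylnonane.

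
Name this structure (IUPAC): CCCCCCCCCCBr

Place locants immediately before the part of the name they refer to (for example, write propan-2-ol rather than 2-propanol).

1-bromodecane

The longest continuous carbon chain has 10 atoms, so the parent hydride is decane.
Choose the numbering such that the substituent locant set {1} is lower than {10} at the first point of difference.
This places a bromo group at C-1.
The name is 1-bromodecane.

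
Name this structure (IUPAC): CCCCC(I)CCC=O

4-iodooctanal

Counting along the main chain through the –CHO group gives 8 carbons: the parent is octane.
The principal characteristic group is an aldehyde (terminal –CHO), named with the suffix -al.
Number the chain so that the aldehyde carbon is C-1 by definition.
With this numbering: an iodo group at C-4.
Assembling the pieces gives 4-iodooctanal.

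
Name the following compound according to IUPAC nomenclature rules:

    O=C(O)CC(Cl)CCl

3,4-dichlorobutanoic acid

Counting along the main chain through the –COOH group gives 4 carbons: the parent is butane.
A carboxylic acid (terminal –COOH) is the principal characteristic group, giving the suffix -oic acid.
Number the chain so that the carboxylic acid carbon is C-1 by definition.
With this numbering: chloro groups at C-3 and C-4.
Assembling the pieces gives 3,4-dichlorobutanoic acid.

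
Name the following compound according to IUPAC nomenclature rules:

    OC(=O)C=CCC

pent-2-enoic acid

The longest carbon chain that includes the –COOH group and the multiple bond has 5 carbons, so the parent hydride is pentane.
The principal characteristic group is a carboxylic acid (terminal –COOH), named with the suffix -oic acid.
The chain contains a C=C double bond, so the unsaturation ending is -ene.
Number the chain so that the carboxylic acid carbon is C-1 by definition.
That gives the double bond between C-2 and C-3.
Assembling the pieces gives pent-2-enoic acid.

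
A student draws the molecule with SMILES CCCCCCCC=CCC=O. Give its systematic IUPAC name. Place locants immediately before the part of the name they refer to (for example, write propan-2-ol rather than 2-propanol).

undec-3-enal

Counting along the main chain through the –CHO group and the multiple bond gives 11 carbons: the parent is undecane.
The highest-priority functional group is an aldehyde (terminal –CHO), so the name ends in -al.
The chain contains a C=C double bond, so the unsaturation ending is -ene.
The numbering direction is chosen so that the aldehyde carbon is C-1 by definition.
That gives the double bond between C-3 and C-4.
The name is undec-3-enal.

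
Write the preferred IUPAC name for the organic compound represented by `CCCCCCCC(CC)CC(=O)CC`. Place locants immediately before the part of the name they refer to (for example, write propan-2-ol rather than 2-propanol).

5-ethyldodecan-3-one

Counting along the main chain through the carbonyl gives 12 carbons: the parent is dodecane.
A ketone (C=O on an internal carbon) is the principal characteristic group, giving the suffix -one.
The numbering direction is chosen so that numbering from this end puts the carbonyl group at C-3 rather than C-10.
With this numbering: the carbonyl at C-3; an ethyl group at C-5.
The name is 5-ethyldodecan-3-one.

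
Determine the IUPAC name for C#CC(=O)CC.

pent-1-yn-3-one

The longest carbon chain that includes the carbonyl and the multiple bond has 5 carbons, so the parent hydride is pentane.
A ketone (C=O on an internal carbon) is the principal characteristic group, giving the suffix -one.
A C≡C triple bond in the chain gives the infix -yne-.
Choose the numbering such that numbering from this end puts the triple bond at C-1 rather than C-4.
This places the carbonyl at C-3; the triple bond between C-1 and C-2.
The name is pent-1-yn-3-one.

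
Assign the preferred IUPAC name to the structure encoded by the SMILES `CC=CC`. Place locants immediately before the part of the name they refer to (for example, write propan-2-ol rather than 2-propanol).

The longest chain bearing the multiple bond is 4 carbons long (butane).
There is one C=C double bond, indicated by the ending -ene.
Numbering from either end gives identical locants here.
With this numbering: the double bond between C-2 and C-3.
The name is but-2-ene.

but-2-ene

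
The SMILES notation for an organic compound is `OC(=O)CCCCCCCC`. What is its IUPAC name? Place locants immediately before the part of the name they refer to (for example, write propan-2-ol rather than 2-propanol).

nonanoic acid

The longest chain bearing the –COOH group is 9 carbons long (nonane).
A carboxylic acid (terminal –COOH) is the principal characteristic group, giving the suffix -oic acid.
Choose the numbering such that the carboxylic acid carbon is C-1 by definition.
The name is nonanoic acid.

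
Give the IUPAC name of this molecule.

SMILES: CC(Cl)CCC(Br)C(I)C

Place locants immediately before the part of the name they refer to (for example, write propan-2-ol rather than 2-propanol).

3-bromo-6-chloro-2-iodoheptane

The longest continuous carbon chain has 7 atoms, so the parent hydride is heptane.
Number the chain so that the substituent locant set {2,3,6} is lower than {2,5,6} at the first point of difference.
With this numbering: a bromo group at C-3; a chloro group at C-6; an iodo group at C-2.
The substituents are ordered alphabetically, ignoring any di-/tri- multipliers.
The name is 3-bromo-6-chloro-2-iodoheptane.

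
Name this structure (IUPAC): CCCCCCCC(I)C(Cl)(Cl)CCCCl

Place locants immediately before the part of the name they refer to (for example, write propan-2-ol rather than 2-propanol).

The parent chain contains 12 carbons (dodecane).
Choose the numbering such that the substituent locant set {1,4,4,5} is lower than {8,9,9,12} at the first point of difference.
That gives chloro groups at C-1 and C-4 (×2); an iodo group at C-5.
Prefixes are listed alphabetically: chloro, iodo.
Assembling the pieces gives 1,4,4-trichloro-5-iodododecane.

1,4,4-trichloro-5-iodododecane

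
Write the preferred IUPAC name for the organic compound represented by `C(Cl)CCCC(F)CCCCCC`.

1-chloro-5-fluoroundecane

The longest continuous carbon chain has 11 atoms, so the parent hydride is undecane.
The numbering direction is chosen so that the substituent locant set {1,5} is lower than {7,11} at the first point of difference.
That gives a chloro group at C-1; a fluoro group at C-5.
The substituents are ordered alphabetically, ignoring any di-/tri- multipliers.
The name is 1-chloro-5-fluoroundecane.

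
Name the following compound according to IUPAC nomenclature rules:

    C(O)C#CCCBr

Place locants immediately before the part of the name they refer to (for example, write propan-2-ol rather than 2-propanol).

The longest carbon chain that includes the –OH group and the multiple bond has 5 carbons, so the parent hydride is pentane.
The highest-priority functional group is an alcohol (–OH), so the name ends in -ol.
There is one C≡C triple bond, indicated by the ending -yne.
The numbering direction is chosen so that numbering from this end puts the hydroxyl group at C-1 rather than C-5.
That gives the hydroxyl at C-1; the triple bond between C-2 and C-3; a bromo group at C-5.
Assembling the pieces gives 5-bromopent-2-yn-1-ol.

5-bromopent-2-yn-1-ol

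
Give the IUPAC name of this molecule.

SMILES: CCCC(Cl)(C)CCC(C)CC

The longest continuous carbon chain has 9 atoms, so the parent hydride is nonane.
Number the chain so that the substituent locant set {3,6,6} is lower than {4,4,7} at the first point of difference.
That gives a chloro group at C-6; methyl groups at C-3 and C-6.
The substituents are ordered alphabetically, ignoring any di-/tri- multipliers.
Assembling the pieces gives 6-chloro-3,6-dimethylnonane.

6-chloro-3,6-dimethylnonane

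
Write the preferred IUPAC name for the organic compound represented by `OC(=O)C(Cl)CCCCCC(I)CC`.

2-chloro-8-iododecanoic acid

The longest chain bearing the –COOH group is 10 carbons long (decane).
A carboxylic acid (terminal –COOH) is the principal characteristic group, giving the suffix -oic acid.
Choose the numbering such that the carboxylic acid carbon is C-1 by definition.
With this numbering: a chloro group at C-2; an iodo group at C-8.
Substituent prefixes are cited in alphabetical order (multiplying prefixes like di-/tri- are ignored for ordering).
The name is 2-chloro-8-iododecanoic acid.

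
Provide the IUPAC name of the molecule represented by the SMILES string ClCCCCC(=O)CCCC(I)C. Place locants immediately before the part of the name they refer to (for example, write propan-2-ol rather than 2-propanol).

The longest carbon chain that includes the carbonyl has 10 carbons, so the parent hydride is decane.
A ketone (C=O on an internal carbon) is the principal characteristic group, giving the suffix -one.
Choose the numbering such that numbering from this end puts the carbonyl group at C-5 rather than C-6.
That gives the carbonyl at C-5; a chloro group at C-1; an iodo group at C-9.
Prefixes are listed alphabetically: chloro, iodo.
Assembling the pieces gives 1-chloro-9-iododecan-5-one.

1-chloro-9-iododecan-5-one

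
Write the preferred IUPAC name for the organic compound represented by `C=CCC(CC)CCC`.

The longest carbon chain that includes the multiple bond has 7 carbons, so the parent hydride is heptane.
The chain contains a C=C double bond, so the unsaturation ending is -ene.
Number the chain so that numbering from this end puts the double bond at C-1 rather than C-6.
With this numbering: the double bond between C-1 and C-2; an ethyl group at C-4.
Assembling the pieces gives 4-ethylhept-1-ene.

4-ethylhept-1-ene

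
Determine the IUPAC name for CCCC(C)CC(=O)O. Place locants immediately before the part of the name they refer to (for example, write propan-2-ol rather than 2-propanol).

3-methylhexanoic acid

Counting along the main chain through the –COOH group gives 6 carbons: the parent is hexane.
The highest-priority functional group is a carboxylic acid (terminal –COOH), so the name ends in -oic acid.
Choose the numbering such that the carboxylic acid carbon is C-1 by definition.
This places a methyl group at C-3.
The name is 3-methylhexanoic acid.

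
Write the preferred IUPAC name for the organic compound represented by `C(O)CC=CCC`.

The longest carbon chain that includes the –OH group and the multiple bond has 6 carbons, so the parent hydride is hexane.
The highest-priority functional group is an alcohol (–OH), so the name ends in -ol.
There is one C=C double bond, indicated by the ending -ene.
Choose the numbering such that numbering from this end puts the hydroxyl group at C-1 rather than C-6.
That gives the hydroxyl at C-1; the double bond between C-3 and C-4.
Assembling the pieces gives hex-3-en-1-ol.

hex-3-en-1-ol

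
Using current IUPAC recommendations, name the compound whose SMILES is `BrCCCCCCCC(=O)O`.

Counting along the main chain through the –COOH group gives 8 carbons: the parent is octane.
The highest-priority functional group is a carboxylic acid (terminal –COOH), so the name ends in -oic acid.
The numbering direction is chosen so that the carboxylic acid carbon is C-1 by definition.
That gives a bromo group at C-8.
The name is 8-bromooctanoic acid.

8-bromooctanoic acid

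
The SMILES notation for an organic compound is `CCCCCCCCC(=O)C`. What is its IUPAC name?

The longest carbon chain that includes the carbonyl has 10 carbons, so the parent hydride is decane.
The principal characteristic group is a ketone (C=O on an internal carbon), named with the suffix -one.
Number the chain so that numbering from this end puts the carbonyl group at C-2 rather than C-9.
With this numbering: the carbonyl at C-2.
Assembling the pieces gives decan-2-one.

decan-2-one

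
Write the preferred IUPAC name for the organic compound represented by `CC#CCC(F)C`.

The longest chain bearing the multiple bond is 6 carbons long (hexane).
There is one C≡C triple bond, indicated by the ending -yne.
The numbering direction is chosen so that numbering from this end puts the triple bond at C-2 rather than C-4.
That gives the triple bond between C-2 and C-3; a fluoro group at C-5.
Assembling the pieces gives 5-fluorohex-2-yne.

5-fluorohex-2-yne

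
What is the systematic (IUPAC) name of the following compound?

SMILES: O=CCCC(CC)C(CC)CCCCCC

The longest carbon chain that includes the –CHO group has 11 carbons, so the parent hydride is undecane.
The principal characteristic group is an aldehyde (terminal –CHO), named with the suffix -al.
Choose the numbering such that the aldehyde carbon is C-1 by definition.
That gives ethyl groups at C-4 and C-5.
Putting it together: 4,5-diethylundecanal.

4,5-diethylundecanal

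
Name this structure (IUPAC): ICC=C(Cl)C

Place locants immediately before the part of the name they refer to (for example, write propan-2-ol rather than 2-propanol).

3-chloro-1-iodobut-2-ene

The longest carbon chain that includes the multiple bond has 4 carbons, so the parent hydride is butane.
A C=C double bond in the chain gives the infix -ene-.
Choose the numbering such that the substituent locant set {1,3} is lower than {2,4} at the first point of difference.
With this numbering: the double bond between C-2 and C-3; a chloro group at C-3; an iodo group at C-1.
Substituent prefixes are cited in alphabetical order (multiplying prefixes like di-/tri- are ignored for ordering).
The name is 3-chloro-1-iodobut-2-ene.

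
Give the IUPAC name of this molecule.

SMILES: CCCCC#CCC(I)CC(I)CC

The longest carbon chain that includes the multiple bond has 12 carbons, so the parent hydride is dodecane.
There is one C≡C triple bond, indicated by the ending -yne.
Number the chain so that numbering from this end puts the triple bond at C-5 rather than C-7.
That gives the triple bond between C-5 and C-6; iodo groups at C-8 and C-10.
Assembling the pieces gives 8,10-diiodododec-5-yne.

8,10-diiodododec-5-yne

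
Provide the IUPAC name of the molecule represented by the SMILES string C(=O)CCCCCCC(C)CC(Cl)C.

The longest chain bearing the –CHO group is 11 carbons long (undecane).
An aldehyde (terminal –CHO) is the principal characteristic group, giving the suffix -al.
Choose the numbering such that the aldehyde carbon is C-1 by definition.
With this numbering: a chloro group at C-10; a methyl group at C-8.
Prefixes are listed alphabetically: chloro, methyl.
The name is 10-chloro-8-methylundecanal.

10-chloro-8-methylundecanal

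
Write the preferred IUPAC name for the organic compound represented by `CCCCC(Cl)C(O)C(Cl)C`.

2,4-dichlorooctan-3-ol

The longest carbon chain that includes the –OH group has 8 carbons, so the parent hydride is octane.
The highest-priority functional group is an alcohol (–OH), so the name ends in -ol.
The numbering direction is chosen so that numbering from this end puts the hydroxyl group at C-3 rather than C-6.
With this numbering: the hydroxyl at C-3; chloro groups at C-2 and C-4.
The name is 2,4-dichlorooctan-3-ol.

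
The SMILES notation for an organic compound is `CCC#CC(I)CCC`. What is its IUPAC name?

The longest chain bearing the multiple bond is 8 carbons long (octane).
A C≡C triple bond in the chain gives the infix -yne-.
The numbering direction is chosen so that numbering from this end puts the triple bond at C-3 rather than C-5.
This places the triple bond between C-3 and C-4; an iodo group at C-5.
Putting it together: 5-iodooct-3-yne.

5-iodooct-3-yne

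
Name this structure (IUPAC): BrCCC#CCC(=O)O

The longest carbon chain that includes the –COOH group and the multiple bond has 6 carbons, so the parent hydride is hexane.
A carboxylic acid (terminal –COOH) is the principal characteristic group, giving the suffix -oic acid.
There is one C≡C triple bond, indicated by the ending -yne.
Choose the numbering such that the carboxylic acid carbon is C-1 by definition.
With this numbering: the triple bond between C-3 and C-4; a bromo group at C-6.
The name is 6-bromohex-3-ynoic acid.

6-bromohex-3-ynoic acid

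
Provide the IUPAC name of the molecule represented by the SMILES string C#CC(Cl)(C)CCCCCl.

Counting along the main chain through the multiple bond gives 7 carbons: the parent is heptane.
The chain contains a C≡C triple bond, so the unsaturation ending is -yne.
The numbering direction is chosen so that numbering from this end puts the triple bond at C-1 rather than C-6.
This places the triple bond between C-1 and C-2; chloro groups at C-3 and C-7; a methyl group at C-3.
Substituent prefixes are cited in alphabetical order (multiplying prefixes like di-/tri- are ignored for ordering).
The name is 3,7-dichloro-3-methylhept-1-yne.

3,7-dichloro-3-methylhept-1-yne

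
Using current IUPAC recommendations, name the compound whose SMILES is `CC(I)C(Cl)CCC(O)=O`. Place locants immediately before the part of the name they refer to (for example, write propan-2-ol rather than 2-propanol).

4-chloro-5-iodohexanoic acid

Counting along the main chain through the –COOH group gives 6 carbons: the parent is hexane.
A carboxylic acid (terminal –COOH) is the principal characteristic group, giving the suffix -oic acid.
Choose the numbering such that the carboxylic acid carbon is C-1 by definition.
With this numbering: a chloro group at C-4; an iodo group at C-5.
The substituents are ordered alphabetically, ignoring any di-/tri- multipliers.
Assembling the pieces gives 4-chloro-5-iodohexanoic acid.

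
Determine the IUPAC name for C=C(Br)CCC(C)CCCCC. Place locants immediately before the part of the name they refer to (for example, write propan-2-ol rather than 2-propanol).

2-bromo-5-methyldec-1-ene

The longest carbon chain that includes the multiple bond has 10 carbons, so the parent hydride is decane.
A C=C double bond in the chain gives the infix -ene-.
Choose the numbering such that numbering from this end puts the double bond at C-1 rather than C-9.
This places the double bond between C-1 and C-2; a bromo group at C-2; a methyl group at C-5.
The substituents are ordered alphabetically, ignoring any di-/tri- multipliers.
The name is 2-bromo-5-methyldec-1-ene.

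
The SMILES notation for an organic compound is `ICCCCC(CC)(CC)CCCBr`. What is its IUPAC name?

1-bromo-4,4-diethyl-8-iodooctane

The longest continuous carbon chain has 8 atoms, so the parent hydride is octane.
Choose the numbering such that the substituent locant set {1,4,4,8} is lower than {1,5,5,8} at the first point of difference.
That gives a bromo group at C-1; two ethyl groups at C-4; an iodo group at C-8.
Prefixes are listed alphabetically: bromo, ethyl, iodo.
Assembling the pieces gives 1-bromo-4,4-diethyl-8-iodooctane.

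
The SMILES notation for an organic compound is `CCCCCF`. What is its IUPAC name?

1-fluoropentane

The parent chain contains 5 carbons (pentane).
The numbering direction is chosen so that the substituent locant set {1} is lower than {5} at the first point of difference.
That gives a fluoro group at C-1.
Putting it together: 1-fluoropentane.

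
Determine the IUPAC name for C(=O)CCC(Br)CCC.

The longest carbon chain that includes the –CHO group has 7 carbons, so the parent hydride is heptane.
The highest-priority functional group is an aldehyde (terminal –CHO), so the name ends in -al.
The numbering direction is chosen so that the aldehyde carbon is C-1 by definition.
This places a bromo group at C-4.
The name is 4-bromoheptanal.

4-bromoheptanal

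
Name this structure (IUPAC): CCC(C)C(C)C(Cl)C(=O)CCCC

The longest carbon chain that includes the carbonyl has 10 carbons, so the parent hydride is decane.
A ketone (C=O on an internal carbon) is the principal characteristic group, giving the suffix -one.
Choose the numbering such that numbering from this end puts the carbonyl group at C-5 rather than C-6.
This places the carbonyl at C-5; a chloro group at C-6; methyl groups at C-7 and C-8.
Substituent prefixes are cited in alphabetical order (multiplying prefixes like di-/tri- are ignored for ordering).
Assembling the pieces gives 6-chloro-7,8-dimethyldecan-5-one.

6-chloro-7,8-dimethyldecan-5-one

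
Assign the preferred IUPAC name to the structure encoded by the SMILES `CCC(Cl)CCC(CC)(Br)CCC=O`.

Counting along the main chain through the –CHO group gives 9 carbons: the parent is nonane.
The highest-priority functional group is an aldehyde (terminal –CHO), so the name ends in -al.
Choose the numbering such that the aldehyde carbon is C-1 by definition.
This places a bromo group at C-4; a chloro group at C-7; an ethyl group at C-4.
Prefixes are listed alphabetically: bromo, chloro, ethyl.
Assembling the pieces gives 4-bromo-7-chloro-4-ethylnonanal.

4-bromo-7-chloro-4-ethylnonanal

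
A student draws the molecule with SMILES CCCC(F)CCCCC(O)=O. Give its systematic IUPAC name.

6-fluorononanoic acid

The longest chain bearing the –COOH group is 9 carbons long (nonane).
The highest-priority functional group is a carboxylic acid (terminal –COOH), so the name ends in -oic acid.
Choose the numbering such that the carboxylic acid carbon is C-1 by definition.
With this numbering: a fluoro group at C-6.
Assembling the pieces gives 6-fluorononanoic acid.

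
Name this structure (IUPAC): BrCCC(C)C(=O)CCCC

The longest carbon chain that includes the carbonyl has 8 carbons, so the parent hydride is octane.
A ketone (C=O on an internal carbon) is the principal characteristic group, giving the suffix -one.
The numbering direction is chosen so that numbering from this end puts the carbonyl group at C-4 rather than C-5.
This places the carbonyl at C-4; a bromo group at C-1; a methyl group at C-3.
Prefixes are listed alphabetically: bromo, methyl.
The name is 1-bromo-3-methyloctan-4-one.

1-bromo-3-methyloctan-4-one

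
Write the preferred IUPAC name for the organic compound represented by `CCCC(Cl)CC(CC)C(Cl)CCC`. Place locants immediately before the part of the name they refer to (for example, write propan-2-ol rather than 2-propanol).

The longest carbon chain is 10 atoms: the parent is decane.
The numbering direction is chosen so that the substituent locant set {4,5,7} is lower than {4,6,7} at the first point of difference.
That gives chloro groups at C-4 and C-7; an ethyl group at C-5.
Substituent prefixes are cited in alphabetical order (multiplying prefixes like di-/tri- are ignored for ordering).
The name is 4,7-dichloro-5-ethyldecane.

4,7-dichloro-5-ethyldecane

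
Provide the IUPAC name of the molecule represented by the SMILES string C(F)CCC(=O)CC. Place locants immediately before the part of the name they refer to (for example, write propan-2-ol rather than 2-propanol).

6-fluorohexan-3-one

The longest chain bearing the carbonyl is 6 carbons long (hexane).
The highest-priority functional group is a ketone (C=O on an internal carbon), so the name ends in -one.
Choose the numbering such that numbering from this end puts the carbonyl group at C-3 rather than C-4.
That gives the carbonyl at C-3; a fluoro group at C-6.
The name is 6-fluorohexan-3-one.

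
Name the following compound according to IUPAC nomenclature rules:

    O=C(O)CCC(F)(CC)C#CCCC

Counting along the main chain through the –COOH group and the multiple bond gives 9 carbons: the parent is nonane.
A carboxylic acid (terminal –COOH) is the principal characteristic group, giving the suffix -oic acid.
The chain contains a C≡C triple bond, so the unsaturation ending is -yne.
The numbering direction is chosen so that the carboxylic acid carbon is C-1 by definition.
This places the triple bond between C-5 and C-6; an ethyl group at C-4; a fluoro group at C-4.
Substituent prefixes are cited in alphabetical order (multiplying prefixes like di-/tri- are ignored for ordering).
Assembling the pieces gives 4-ethyl-4-fluoronon-5-ynoic acid.

4-ethyl-4-fluoronon-5-ynoic acid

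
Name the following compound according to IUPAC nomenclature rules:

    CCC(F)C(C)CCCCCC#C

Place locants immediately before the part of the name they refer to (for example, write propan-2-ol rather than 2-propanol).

9-fluoro-8-methylundec-1-yne

The longest carbon chain that includes the multiple bond has 11 carbons, so the parent hydride is undecane.
The chain contains a C≡C triple bond, so the unsaturation ending is -yne.
Number the chain so that numbering from this end puts the triple bond at C-1 rather than C-10.
That gives the triple bond between C-1 and C-2; a fluoro group at C-9; a methyl group at C-8.
Substituent prefixes are cited in alphabetical order (multiplying prefixes like di-/tri- are ignored for ordering).
The name is 9-fluoro-8-methylundec-1-yne.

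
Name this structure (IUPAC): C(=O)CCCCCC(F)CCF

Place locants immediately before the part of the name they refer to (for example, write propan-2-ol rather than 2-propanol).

Counting along the main chain through the –CHO group gives 9 carbons: the parent is nonane.
An aldehyde (terminal –CHO) is the principal characteristic group, giving the suffix -al.
Number the chain so that the aldehyde carbon is C-1 by definition.
This places fluoro groups at C-7 and C-9.
Putting it together: 7,9-difluorononanal.

7,9-difluorononanal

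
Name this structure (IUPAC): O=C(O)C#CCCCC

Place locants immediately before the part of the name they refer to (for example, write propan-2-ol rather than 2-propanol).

The longest chain bearing the –COOH group and the multiple bond is 7 carbons long (heptane).
The highest-priority functional group is a carboxylic acid (terminal –COOH), so the name ends in -oic acid.
There is one C≡C triple bond, indicated by the ending -yne.
The numbering direction is chosen so that the carboxylic acid carbon is C-1 by definition.
This places the triple bond between C-2 and C-3.
Assembling the pieces gives hept-2-ynoic acid.

hept-2-ynoic acid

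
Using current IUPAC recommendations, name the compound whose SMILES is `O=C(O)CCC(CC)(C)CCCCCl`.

The longest carbon chain that includes the –COOH group has 8 carbons, so the parent hydride is octane.
A carboxylic acid (terminal –COOH) is the principal characteristic group, giving the suffix -oic acid.
Choose the numbering such that the carboxylic acid carbon is C-1 by definition.
That gives a chloro group at C-8; an ethyl group at C-4; a methyl group at C-4.
Prefixes are listed alphabetically: chloro, ethyl, methyl.
Putting it together: 8-chloro-4-ethyl-4-methyloctanoic acid.

8-chloro-4-ethyl-4-methyloctanoic acid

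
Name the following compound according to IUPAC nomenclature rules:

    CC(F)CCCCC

2-fluoroheptane

The parent chain contains 7 carbons (heptane).
The numbering direction is chosen so that the substituent locant set {2} is lower than {6} at the first point of difference.
This places a fluoro group at C-2.
The name is 2-fluoroheptane.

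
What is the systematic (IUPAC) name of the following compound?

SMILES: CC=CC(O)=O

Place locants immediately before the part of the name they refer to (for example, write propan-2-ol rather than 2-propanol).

The longest carbon chain that includes the –COOH group and the multiple bond has 4 carbons, so the parent hydride is butane.
The principal characteristic group is a carboxylic acid (terminal –COOH), named with the suffix -oic acid.
The chain contains a C=C double bond, so the unsaturation ending is -ene.
Number the chain so that the carboxylic acid carbon is C-1 by definition.
This places the double bond between C-2 and C-3.
Putting it together: but-2-enoic acid.

but-2-enoic acid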